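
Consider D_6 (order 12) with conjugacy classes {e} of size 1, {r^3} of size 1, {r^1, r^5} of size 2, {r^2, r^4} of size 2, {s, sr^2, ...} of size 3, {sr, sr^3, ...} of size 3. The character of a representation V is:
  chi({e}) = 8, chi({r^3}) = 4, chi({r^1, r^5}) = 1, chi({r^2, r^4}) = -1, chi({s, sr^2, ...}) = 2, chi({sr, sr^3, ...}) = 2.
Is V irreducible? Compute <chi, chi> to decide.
Not irreducible (reducible): <chi, chi> = 9 > 1.

Solution. <chi, chi> = (1/|G|) sum_C |C| * |chi(C)|^2 = (1/12)[1*|8|^2 + 1*|4|^2 + 2*|1|^2 + 2*|-1|^2 + 3*|2|^2 + 3*|2|^2]
  = (1/12)[(64) + (16) + (2) + (2) + (12) + (12)] = 108/12 = 9.
A character is irreducible iff <chi, chi> = 1, so this representation is reducible.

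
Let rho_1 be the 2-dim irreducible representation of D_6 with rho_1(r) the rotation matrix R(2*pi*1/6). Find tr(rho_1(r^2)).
chi_{rho_1}(r^2) = 2*cos(2*pi*1*2/6) = -1

Derivation: rho_1(r^2) is rotation by angle 2*pi*1*2/6, whose trace is 2*cos(2*pi*1*2/6) = -1.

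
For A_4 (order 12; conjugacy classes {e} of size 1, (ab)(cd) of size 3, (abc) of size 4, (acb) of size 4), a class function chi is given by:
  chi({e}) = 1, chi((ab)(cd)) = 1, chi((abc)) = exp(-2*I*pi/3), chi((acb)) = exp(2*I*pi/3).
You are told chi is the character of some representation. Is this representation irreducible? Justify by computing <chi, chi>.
Irreducible: <chi, chi> = 1.

Justification: <chi, chi> = (1/|G|) sum_C |C| * |chi(C)|^2 = (1/12)[1*|1|^2 + 3*|1|^2 + 4*|exp(-2*I*pi/3)|^2 + 4*|exp(2*I*pi/3)|^2]
  = (1/12)[(1) + (3) + (4) + (4)] = 12/12 = 1.
(Exp terms are combined using exp(i*s)*conj(exp(i*t)) = exp(i*(s-t)), and sums of them are collapsed using the identity that for every m > 1 the m distinct m-th roots of unity sum to 0, e.g. 1 + exp(2*I*pi/3) + exp(-2*I*pi/3) = 0.)
A character is irreducible iff <chi, chi> = 1, so this representation is irreducible.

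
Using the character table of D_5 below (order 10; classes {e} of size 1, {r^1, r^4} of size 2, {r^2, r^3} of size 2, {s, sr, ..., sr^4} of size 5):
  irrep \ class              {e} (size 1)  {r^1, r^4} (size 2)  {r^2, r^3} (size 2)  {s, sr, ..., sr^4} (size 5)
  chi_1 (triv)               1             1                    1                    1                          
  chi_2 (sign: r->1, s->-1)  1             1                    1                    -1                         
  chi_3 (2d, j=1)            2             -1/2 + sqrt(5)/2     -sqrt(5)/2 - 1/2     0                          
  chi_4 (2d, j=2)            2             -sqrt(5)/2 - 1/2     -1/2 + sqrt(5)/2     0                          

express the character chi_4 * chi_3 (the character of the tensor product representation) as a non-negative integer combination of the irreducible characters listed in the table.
chi_4 tensor chi_3 = chi_3 + chi_4 (all other irreducibles have multiplicity 0).

Proof sketch: The character of a tensor product is the pointwise product (chi_4 * chi_3)(C) = chi_4(C) * chi_3(C):
  {e}: (2)*(2), {r^1, r^4}: (-sqrt(5)/2 - 1/2)*(-1/2 + sqrt(5)/2), {r^2, r^3}: (-1/2 + sqrt(5)/2)*(-sqrt(5)/2 - 1/2), {s, sr, ..., sr^4}: (0)*(0)
so (chi_4 * chi_3) takes values
  {e} -> 4, {r^1, r^4} -> -1, {r^2, r^3} -> -1, {s, sr, ..., sr^4} -> 0.
Now take the inner product of this character with each irreducible chi from the table, <chi_4*chi_3, chi> = (1/10) sum_C |C| (chi_4*chi_3)(C) conj(chi(C)):
  <chi_4*chi_3, chi_1> = (1/10)[1*(4)*conj(1) + 2*(-1)*conj(1) + 2*(-1)*conj(1) + 5*(0)*conj(1)]
      = (1/10)[(4) + (-2) + (-2) + (0)] = 0/10 = 0
  <chi_4*chi_3, chi_2> = (1/10)[1*(4)*conj(1) + 2*(-1)*conj(1) + 2*(-1)*conj(1) + 5*(0)*conj(-1)]
      = (1/10)[(4) + (-2) + (-2) + (0)] = 0/10 = 0
  <chi_4*chi_3, chi_3> = (1/10)[1*(4)*conj(2) + 2*(-1)*conj(-1/2 + sqrt(5)/2) + 2*(-1)*conj(-sqrt(5)/2 - 1/2) + 5*(0)*conj(0)]
      = (1/10)[(8) + (1 - sqrt(5)) + (1 + sqrt(5)) + (0)] = 10/10 = 1
  <chi_4*chi_3, chi_4> = (1/10)[1*(4)*conj(2) + 2*(-1)*conj(-sqrt(5)/2 - 1/2) + 2*(-1)*conj(-1/2 + sqrt(5)/2) + 5*(0)*conj(0)]
      = (1/10)[(8) + (1 + sqrt(5)) + (1 - sqrt(5)) + (0)] = 10/10 = 1
Hence the multiplicities are chi_3: 1, chi_4: 1. Dimension check: dim(chi_4)*dim(chi_3) = 2*2 = 4 and sum (mult * dim) = 1*2 + 1*2 = 4.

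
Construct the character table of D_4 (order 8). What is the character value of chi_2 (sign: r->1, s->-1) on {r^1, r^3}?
Conjugacy classes: {e} of size 1, {r^2} of size 1, {r^1, r^3} of size 2, {s, sr^2, ...} of size 2, {sr, sr^3, ...} of size 2.
Character table:
  irrep \ class              {e} (size 1)  {r^2} (size 1)  {r^1, r^3} (size 2)  {s, sr^2, ...} (size 2)  {sr, sr^3, ...} (size 2)
  chi_1 (triv)               1             1               1                    1                        1                       
  chi_2 (sign: r->1, s->-1)  1             1               1                    -1                       -1                      
  chi_3 (r->-1, s->1)        1             1               -1                   1                        -1                      
  chi_4 (r->-1, s->-1)       1             1               -1                   -1                       1                       
  chi_5 (2d, j=1)            2             -2              0                    0                        0                       

Spot check: chi_2 (sign: r->1, s->-1) on {r^1, r^3} = 1.

D_4 has order 2*4 = 8 with 5 conjugacy classes, hence 5 irreducibles. Sum of squared dims 1 + 1 + 1 + 1 + 4 = 8 = |G|. Linear characters come from the abelianisation; the 2-dimensional irreps have character r^k -> 2*cos(2*pi*j*k/4), reflections -> 0.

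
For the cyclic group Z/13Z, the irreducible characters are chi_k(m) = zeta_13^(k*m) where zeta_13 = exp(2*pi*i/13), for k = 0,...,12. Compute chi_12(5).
chi_12(5) = zeta_13^60 = exp(-10*I*pi/13)

Explanation: chi_12(5) = zeta_13^(12*5) = zeta_13^60. Since zeta_13^13 = 1, this equals zeta_13^8 = exp(2*pi*i*8/13) = exp(-10*I*pi/13).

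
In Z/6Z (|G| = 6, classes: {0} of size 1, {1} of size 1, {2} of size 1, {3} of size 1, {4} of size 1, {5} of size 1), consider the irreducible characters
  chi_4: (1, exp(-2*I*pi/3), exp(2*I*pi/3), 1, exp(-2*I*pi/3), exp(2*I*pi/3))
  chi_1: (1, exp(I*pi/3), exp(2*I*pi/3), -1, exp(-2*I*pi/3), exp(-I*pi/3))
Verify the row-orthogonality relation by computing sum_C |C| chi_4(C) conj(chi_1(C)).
Sum = 0; so <chi_4, chi_1> = 0 (distinct irreducibles are orthogonal).

Argument: Compute term by term over conjugacy classes (|C| * chi_4(C) * conj(chi_1(C))):
  1*(1)*conj(1) + 1*(exp(-2*I*pi/3))*conj(exp(I*pi/3)) + 1*(exp(2*I*pi/3))*conj(exp(2*I*pi/3)) + 1*(1)*conj(-1) + 1*(exp(-2*I*pi/3))*conj(exp(-2*I*pi/3)) + 1*(exp(2*I*pi/3))*conj(exp(-I*pi/3))
  = (1) + (-1) + (1) + (-1) + (1) + (-1)
  = 0.
(Exp terms are combined using exp(i*s)*conj(exp(i*t)) = exp(i*(s-t)), and sums of them are collapsed using the identity that for every m > 1 the m distinct m-th roots of unity sum to 0, e.g. 1 + exp(2*I*pi/3) + exp(-2*I*pi/3) = 0.)
Dividing by |G| = 6 gives 0/6 = 0, matching the row-orthogonality relation <chi_4, chi_1> = [chi_4 = chi_1].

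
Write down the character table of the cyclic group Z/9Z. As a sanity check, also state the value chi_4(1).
Character table of Z/9Z (irreps indexed chi_0,...,chi_8 with chi_k(m) = zeta_9^(k*m), zeta_9 = exp(2*pi*i/9)):
  irrep \ class  {0} (size 1)  {1} (size 1)    {2} (size 1)    {3} (size 1)    {4} (size 1)    {5} (size 1)    {6} (size 1)    {7} (size 1)    {8} (size 1)  
  chi_0          1             1               1               1               1               1               1               1               1             
  chi_1          1             exp(2*I*pi/9)   exp(4*I*pi/9)   exp(2*I*pi/3)   exp(8*I*pi/9)   exp(-8*I*pi/9)  exp(-2*I*pi/3)  exp(-4*I*pi/9)  exp(-2*I*pi/9)
  chi_2          1             exp(4*I*pi/9)   exp(8*I*pi/9)   exp(-2*I*pi/3)  exp(-2*I*pi/9)  exp(2*I*pi/9)   exp(2*I*pi/3)   exp(-8*I*pi/9)  exp(-4*I*pi/9)
  chi_3          1             exp(2*I*pi/3)   exp(-2*I*pi/3)  1               exp(2*I*pi/3)   exp(-2*I*pi/3)  1               exp(2*I*pi/3)   exp(-2*I*pi/3)
  chi_4          1             exp(8*I*pi/9)   exp(-2*I*pi/9)  exp(2*I*pi/3)   exp(-4*I*pi/9)  exp(4*I*pi/9)   exp(-2*I*pi/3)  exp(2*I*pi/9)   exp(-8*I*pi/9)
  chi_5          1             exp(-8*I*pi/9)  exp(2*I*pi/9)   exp(-2*I*pi/3)  exp(4*I*pi/9)   exp(-4*I*pi/9)  exp(2*I*pi/3)   exp(-2*I*pi/9)  exp(8*I*pi/9) 
  chi_6          1             exp(-2*I*pi/3)  exp(2*I*pi/3)   1               exp(-2*I*pi/3)  exp(2*I*pi/3)   1               exp(-2*I*pi/3)  exp(2*I*pi/3) 
  chi_7          1             exp(-4*I*pi/9)  exp(-8*I*pi/9)  exp(2*I*pi/3)   exp(2*I*pi/9)   exp(-2*I*pi/9)  exp(-2*I*pi/3)  exp(8*I*pi/9)   exp(4*I*pi/9) 
  chi_8          1             exp(-2*I*pi/9)  exp(-4*I*pi/9)  exp(-2*I*pi/3)  exp(-8*I*pi/9)  exp(8*I*pi/9)   exp(2*I*pi/3)   exp(4*I*pi/9)   exp(2*I*pi/9) 

Spot check: chi_4(1) = zeta_9^(4*1) = zeta_9^4 = exp(8*I*pi/9).

Solution. Z/9Z is abelian, so all 9 irreducible complex representations are 1-dimensional. They are given by chi_k(m) = zeta_9^(k*m) for k = 0,...,8. Row orthogonality: sum_m chi_k(m) conj(chi_l(m)) = 9 * [k = l].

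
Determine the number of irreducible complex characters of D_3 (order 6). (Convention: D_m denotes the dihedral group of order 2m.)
3

Reasoning: The number of irreducible complex representations of a finite group equals its number of conjugacy classes. D_3 has 3 conjugacy classes ((n+3)/2 for n odd), so D_3 (order 6) has exactly 3 irreducible complex representations.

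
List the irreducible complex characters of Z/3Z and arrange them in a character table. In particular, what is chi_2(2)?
Character table of Z/3Z (irreps indexed chi_0,...,chi_2 with chi_k(m) = zeta_3^(k*m), zeta_3 = exp(2*pi*i/3)):
  irrep \ class  {0} (size 1)  {1} (size 1)    {2} (size 1)  
  chi_0          1             1               1             
  chi_1          1             exp(2*I*pi/3)   exp(-2*I*pi/3)
  chi_2          1             exp(-2*I*pi/3)  exp(2*I*pi/3) 

Spot check: chi_2(2) = zeta_3^(2*2) = zeta_3^4 = exp(2*I*pi/3).

Reasoning: Z/3Z is abelian, so all 3 irreducible complex representations are 1-dimensional. They are given by chi_k(m) = zeta_3^(k*m) for k = 0,...,2. Row orthogonality: sum_m chi_k(m) conj(chi_l(m)) = 3 * [k = l].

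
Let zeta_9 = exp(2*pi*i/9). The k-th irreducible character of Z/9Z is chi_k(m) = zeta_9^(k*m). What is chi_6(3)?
chi_6(3) = zeta_9^18 = 1

Solution. chi_6(3) = zeta_9^(6*3) = zeta_9^18. Since zeta_9^9 = 1, this equals zeta_9^0 = exp(2*pi*i*0/9) = 1.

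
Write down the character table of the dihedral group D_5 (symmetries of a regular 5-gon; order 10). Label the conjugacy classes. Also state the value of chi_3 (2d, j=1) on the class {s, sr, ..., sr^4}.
Conjugacy classes: {e} of size 1, {r^1, r^4} of size 2, {r^2, r^3} of size 2, {s, sr, ..., sr^4} of size 5.
Character table:
  irrep \ class              {e} (size 1)  {r^1, r^4} (size 2)  {r^2, r^3} (size 2)  {s, sr, ..., sr^4} (size 5)
  chi_1 (triv)               1             1                    1                    1                          
  chi_2 (sign: r->1, s->-1)  1             1                    1                    -1                         
  chi_3 (2d, j=1)            2             -1/2 + sqrt(5)/2     -sqrt(5)/2 - 1/2     0                          
  chi_4 (2d, j=2)            2             -sqrt(5)/2 - 1/2     -1/2 + sqrt(5)/2     0                          

Spot check: chi_3 (2d, j=1) on {s, sr, ..., sr^4} = 0.

Justification: D_5 has order 2*5 = 10 with 4 conjugacy classes, hence 4 irreducibles. Sum of squared dims 1 + 1 + 4 + 4 = 10 = |G|. Linear characters come from the abelianisation; the 2-dimensional irreps have character r^k -> 2*cos(2*pi*j*k/5), reflections -> 0.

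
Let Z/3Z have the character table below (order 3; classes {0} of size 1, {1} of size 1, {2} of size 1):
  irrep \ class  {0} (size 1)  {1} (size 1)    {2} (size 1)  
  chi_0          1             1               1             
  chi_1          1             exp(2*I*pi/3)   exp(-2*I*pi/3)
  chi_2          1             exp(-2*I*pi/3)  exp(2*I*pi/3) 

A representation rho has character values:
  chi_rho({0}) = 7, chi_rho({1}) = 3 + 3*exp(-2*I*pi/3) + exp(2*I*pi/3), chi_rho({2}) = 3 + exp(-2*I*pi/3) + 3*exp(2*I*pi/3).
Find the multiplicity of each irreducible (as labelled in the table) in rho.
Multiplicities: chi_0: 3, chi_1: 1, chi_2: 3.

Details: Use <chi_rho, chi> = (1/|G|) sum_C |C| * chi_rho(C) * conj(chi(C)) with |G| = 3 for each irreducible chi in the table:
  <chi_rho, chi_0> = (1/3)[1*(7)*conj(1) + 1*(3 + 3*exp(-2*I*pi/3) + exp(2*I*pi/3))*conj(1) + 1*(3 + exp(-2*I*pi/3) + 3*exp(2*I*pi/3))*conj(1)]
      = (1/3)[(7) + (3 + 3*exp(-2*I*pi/3) + exp(2*I*pi/3)) + (3 + exp(-2*I*pi/3) + 3*exp(2*I*pi/3))] = 9/3 = 3
  <chi_rho, chi_1> = (1/3)[1*(7)*conj(1) + 1*(3 + 3*exp(-2*I*pi/3) + exp(2*I*pi/3))*conj(exp(2*I*pi/3)) + 1*(3 + exp(-2*I*pi/3) + 3*exp(2*I*pi/3))*conj(exp(-2*I*pi/3))]
      = (1/3)[(7) + (-2) + (-2)] = 3/3 = 1
  <chi_rho, chi_2> = (1/3)[1*(7)*conj(1) + 1*(3 + 3*exp(-2*I*pi/3) + exp(2*I*pi/3))*conj(exp(-2*I*pi/3)) + 1*(3 + exp(-2*I*pi/3) + 3*exp(2*I*pi/3))*conj(exp(2*I*pi/3))]
      = (1/3)[(7) + (3 + exp(-2*I*pi/3) + 3*exp(2*I*pi/3)) + (3 + 3*exp(-2*I*pi/3) + exp(2*I*pi/3))] = 9/3 = 3
(Exp terms are combined using exp(i*s)*conj(exp(i*t)) = exp(i*(s-t)), and sums of them are collapsed using the identity that for every m > 1 the m distinct m-th roots of unity sum to 0, e.g. 1 + exp(2*I*pi/3) + exp(-2*I*pi/3) = 0.)
Dimension check: dim(rho) = sum (mult * dim) = 3*1 + 1*1 + 3*1 = 7 = chi_rho(e) = 7.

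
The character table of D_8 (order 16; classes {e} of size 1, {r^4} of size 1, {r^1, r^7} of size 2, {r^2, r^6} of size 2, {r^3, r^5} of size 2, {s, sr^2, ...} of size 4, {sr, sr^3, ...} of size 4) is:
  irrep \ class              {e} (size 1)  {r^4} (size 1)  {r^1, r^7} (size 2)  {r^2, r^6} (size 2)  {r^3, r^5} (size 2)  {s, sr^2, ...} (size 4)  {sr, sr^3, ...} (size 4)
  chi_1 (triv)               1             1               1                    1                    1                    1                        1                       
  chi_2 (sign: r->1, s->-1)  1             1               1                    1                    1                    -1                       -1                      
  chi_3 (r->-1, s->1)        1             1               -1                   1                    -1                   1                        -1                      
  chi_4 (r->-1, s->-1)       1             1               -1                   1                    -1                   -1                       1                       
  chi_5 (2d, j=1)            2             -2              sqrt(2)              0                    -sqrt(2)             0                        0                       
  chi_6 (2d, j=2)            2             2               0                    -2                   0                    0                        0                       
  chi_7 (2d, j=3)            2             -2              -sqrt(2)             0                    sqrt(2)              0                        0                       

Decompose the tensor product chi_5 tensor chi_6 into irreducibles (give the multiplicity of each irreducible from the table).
chi_5 tensor chi_6 = chi_5 + chi_7 (all other irreducibles have multiplicity 0).

Why: The character of a tensor product is the pointwise product (chi_5 * chi_6)(C) = chi_5(C) * chi_6(C):
  {e}: (2)*(2), {r^4}: (-2)*(2), {r^1, r^7}: (sqrt(2))*(0), {r^2, r^6}: (0)*(-2), {r^3, r^5}: (-sqrt(2))*(0), {s, sr^2, ...}: (0)*(0), {sr, sr^3, ...}: (0)*(0)
so (chi_5 * chi_6) takes values
  {e} -> 4, {r^4} -> -4, {r^1, r^7} -> 0, {r^2, r^6} -> 0, {r^3, r^5} -> 0, {s, sr^2, ...} -> 0, {sr, sr^3, ...} -> 0.
Now take the inner product of this character with each irreducible chi from the table, <chi_5*chi_6, chi> = (1/16) sum_C |C| (chi_5*chi_6)(C) conj(chi(C)):
  <chi_5*chi_6, chi_1> = (1/16)[1*(4)*conj(1) + 1*(-4)*conj(1) + 2*(0)*conj(1) + 2*(0)*conj(1) + 2*(0)*conj(1) + 4*(0)*conj(1) + 4*(0)*conj(1)]
      = (1/16)[(4) + (-4) + (0) + (0) + (0) + (0) + (0)] = 0/16 = 0
  <chi_5*chi_6, chi_2> = (1/16)[1*(4)*conj(1) + 1*(-4)*conj(1) + 2*(0)*conj(1) + 2*(0)*conj(1) + 2*(0)*conj(1) + 4*(0)*conj(-1) + 4*(0)*conj(-1)]
      = (1/16)[(4) + (-4) + (0) + (0) + (0) + (0) + (0)] = 0/16 = 0
  <chi_5*chi_6, chi_3> = (1/16)[1*(4)*conj(1) + 1*(-4)*conj(1) + 2*(0)*conj(-1) + 2*(0)*conj(1) + 2*(0)*conj(-1) + 4*(0)*conj(1) + 4*(0)*conj(-1)]
      = (1/16)[(4) + (-4) + (0) + (0) + (0) + (0) + (0)] = 0/16 = 0
  <chi_5*chi_6, chi_4> = (1/16)[1*(4)*conj(1) + 1*(-4)*conj(1) + 2*(0)*conj(-1) + 2*(0)*conj(1) + 2*(0)*conj(-1) + 4*(0)*conj(-1) + 4*(0)*conj(1)]
      = (1/16)[(4) + (-4) + (0) + (0) + (0) + (0) + (0)] = 0/16 = 0
  <chi_5*chi_6, chi_5> = (1/16)[1*(4)*conj(2) + 1*(-4)*conj(-2) + 2*(0)*conj(sqrt(2)) + 2*(0)*conj(0) + 2*(0)*conj(-sqrt(2)) + 4*(0)*conj(0) + 4*(0)*conj(0)]
      = (1/16)[(8) + (8) + (0) + (0) + (0) + (0) + (0)] = 16/16 = 1
  <chi_5*chi_6, chi_6> = (1/16)[1*(4)*conj(2) + 1*(-4)*conj(2) + 2*(0)*conj(0) + 2*(0)*conj(-2) + 2*(0)*conj(0) + 4*(0)*conj(0) + 4*(0)*conj(0)]
      = (1/16)[(8) + (-8) + (0) + (0) + (0) + (0) + (0)] = 0/16 = 0
  <chi_5*chi_6, chi_7> = (1/16)[1*(4)*conj(2) + 1*(-4)*conj(-2) + 2*(0)*conj(-sqrt(2)) + 2*(0)*conj(0) + 2*(0)*conj(sqrt(2)) + 4*(0)*conj(0) + 4*(0)*conj(0)]
      = (1/16)[(8) + (8) + (0) + (0) + (0) + (0) + (0)] = 16/16 = 1
Hence the multiplicities are chi_5: 1, chi_7: 1. Dimension check: dim(chi_5)*dim(chi_6) = 2*2 = 4 and sum (mult * dim) = 1*2 + 1*2 = 4.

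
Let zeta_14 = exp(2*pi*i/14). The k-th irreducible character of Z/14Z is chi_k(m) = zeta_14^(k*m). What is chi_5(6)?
chi_5(6) = zeta_14^30 = exp(2*I*pi/7)

Why: chi_5(6) = zeta_14^(5*6) = zeta_14^30. Since zeta_14^14 = 1, this equals zeta_14^2 = exp(2*pi*i*2/14) = exp(2*I*pi/7).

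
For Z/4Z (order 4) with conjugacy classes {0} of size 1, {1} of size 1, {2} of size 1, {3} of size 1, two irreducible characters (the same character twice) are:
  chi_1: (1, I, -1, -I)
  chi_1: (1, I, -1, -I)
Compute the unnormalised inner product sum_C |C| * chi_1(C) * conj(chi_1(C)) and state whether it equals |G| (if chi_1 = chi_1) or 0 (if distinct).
Sum = 4 = |G| = 4; so <chi_1, chi_1> = 1 (norm-1 confirms irreducibility).

Details: Compute term by term over conjugacy classes (|C| * chi_1(C) * conj(chi_1(C))):
  1*(1)*conj(1) + 1*(I)*conj(I) + 1*(-1)*conj(-1) + 1*(-I)*conj(-I)
  = (1) + (1) + (1) + (1)
  = 4.
(Exp terms are combined using exp(i*s)*conj(exp(i*t)) = exp(i*(s-t)), and sums of them are collapsed using the identity that for every m > 1 the m distinct m-th roots of unity sum to 0, e.g. 1 + exp(2*I*pi/3) + exp(-2*I*pi/3) = 0.)
Dividing by |G| = 4 gives 4/4 = 1, matching the row-orthogonality relation <chi_1, chi_1> = [chi_1 = chi_1].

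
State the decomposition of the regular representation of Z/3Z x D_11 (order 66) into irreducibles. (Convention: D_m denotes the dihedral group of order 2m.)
Each irreducible V_i of dimension d_i appears with multiplicity d_i, i.e. rho_reg = (direct sum over all irreducibles V_i) d_i V_i. The irreducible dimensions for Z/3Z x D_11 are 1, 1, 1, 1, 1, 1, 2, 2, 2, 2, 2, 2, 2, 2, 2, 2, 2, 2, 2, 2, 2: 6 irreducibles of dimension 1, each with multiplicity 1; 15 irreducibles of dimension 2, each with multiplicity 2. Total dimension 6*1*1 + 15*2*2 = 66 = |G|.

Details: General theorem: in the regular representation of a finite group G, each irreducible appears with multiplicity equal to its dimension. Check: dim(rho_reg) = sum d_i^2 = 1 + 1 + 1 + 1 + 1 + 1 + 4 + 4 + 4 + 4 + 4 + 4 + 4 + 4 + 4 + 4 + 4 + 4 + 4 + 4 + 4 = 66 = |G|.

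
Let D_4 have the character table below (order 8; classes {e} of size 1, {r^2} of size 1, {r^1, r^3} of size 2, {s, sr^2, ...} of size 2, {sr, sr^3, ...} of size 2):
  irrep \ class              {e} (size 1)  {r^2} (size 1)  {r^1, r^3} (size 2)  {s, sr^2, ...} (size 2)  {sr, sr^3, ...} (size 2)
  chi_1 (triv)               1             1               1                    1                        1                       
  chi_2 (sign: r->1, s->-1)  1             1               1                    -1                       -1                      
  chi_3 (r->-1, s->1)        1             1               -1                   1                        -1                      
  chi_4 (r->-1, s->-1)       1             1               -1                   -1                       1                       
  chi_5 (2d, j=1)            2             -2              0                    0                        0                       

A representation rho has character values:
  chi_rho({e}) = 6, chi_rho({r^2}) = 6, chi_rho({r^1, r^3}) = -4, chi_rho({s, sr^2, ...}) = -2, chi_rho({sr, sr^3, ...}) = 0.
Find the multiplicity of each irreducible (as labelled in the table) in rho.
Multiplicities: chi_1: 0, chi_2: 1, chi_3: 2, chi_4: 3, chi_5: 0.

Explanation: Use <chi_rho, chi> = (1/|G|) sum_C |C| * chi_rho(C) * conj(chi(C)) with |G| = 8 for each irreducible chi in the table:
  <chi_rho, chi_1> = (1/8)[1*(6)*conj(1) + 1*(6)*conj(1) + 2*(-4)*conj(1) + 2*(-2)*conj(1) + 2*(0)*conj(1)]
      = (1/8)[(6) + (6) + (-8) + (-4) + (0)] = 0/8 = 0
  <chi_rho, chi_2> = (1/8)[1*(6)*conj(1) + 1*(6)*conj(1) + 2*(-4)*conj(1) + 2*(-2)*conj(-1) + 2*(0)*conj(-1)]
      = (1/8)[(6) + (6) + (-8) + (4) + (0)] = 8/8 = 1
  <chi_rho, chi_3> = (1/8)[1*(6)*conj(1) + 1*(6)*conj(1) + 2*(-4)*conj(-1) + 2*(-2)*conj(1) + 2*(0)*conj(-1)]
      = (1/8)[(6) + (6) + (8) + (-4) + (0)] = 16/8 = 2
  <chi_rho, chi_4> = (1/8)[1*(6)*conj(1) + 1*(6)*conj(1) + 2*(-4)*conj(-1) + 2*(-2)*conj(-1) + 2*(0)*conj(1)]
      = (1/8)[(6) + (6) + (8) + (4) + (0)] = 24/8 = 3
  <chi_rho, chi_5> = (1/8)[1*(6)*conj(2) + 1*(6)*conj(-2) + 2*(-4)*conj(0) + 2*(-2)*conj(0) + 2*(0)*conj(0)]
      = (1/8)[(12) + (-12) + (0) + (0) + (0)] = 0/8 = 0
Dimension check: dim(rho) = sum (mult * dim) = 0*1 + 1*1 + 2*1 + 3*1 + 0*2 = 6 = chi_rho(e) = 6.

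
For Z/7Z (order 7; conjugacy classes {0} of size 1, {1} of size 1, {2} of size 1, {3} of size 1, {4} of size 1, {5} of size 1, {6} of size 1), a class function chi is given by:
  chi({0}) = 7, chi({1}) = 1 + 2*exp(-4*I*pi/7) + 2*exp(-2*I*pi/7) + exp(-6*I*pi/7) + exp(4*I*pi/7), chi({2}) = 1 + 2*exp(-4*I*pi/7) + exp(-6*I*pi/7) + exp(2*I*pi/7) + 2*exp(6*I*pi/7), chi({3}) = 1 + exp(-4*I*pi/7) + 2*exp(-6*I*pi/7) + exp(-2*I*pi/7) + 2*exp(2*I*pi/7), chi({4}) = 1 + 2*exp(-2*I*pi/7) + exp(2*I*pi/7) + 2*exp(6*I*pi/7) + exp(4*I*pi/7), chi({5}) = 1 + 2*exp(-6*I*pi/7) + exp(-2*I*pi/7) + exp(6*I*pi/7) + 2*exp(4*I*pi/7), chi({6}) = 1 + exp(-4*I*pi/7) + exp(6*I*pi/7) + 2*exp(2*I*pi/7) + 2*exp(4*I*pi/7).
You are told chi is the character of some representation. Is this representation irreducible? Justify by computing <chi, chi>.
Not irreducible (reducible): <chi, chi> = 11 > 1.

Justification: <chi, chi> = (1/|G|) sum_C |C| * |chi(C)|^2 = (1/7)[1*|7|^2 + 1*|1 + 2*exp(-4*I*pi/7) + 2*exp(-2*I*pi/7) + exp(-6*I*pi/7) + exp(4*I*pi/7)|^2 + 1*|1 + 2*exp(-4*I*pi/7) + exp(-6*I*pi/7) + exp(2*I*pi/7) + 2*exp(6*I*pi/7)|^2 + 1*|1 + exp(-4*I*pi/7) + 2*exp(-6*I*pi/7) + exp(-2*I*pi/7) + 2*exp(2*I*pi/7)|^2 + 1*|1 + 2*exp(-2*I*pi/7) + exp(2*I*pi/7) + 2*exp(6*I*pi/7) + exp(4*I*pi/7)|^2 + 1*|1 + 2*exp(-6*I*pi/7) + exp(-2*I*pi/7) + exp(6*I*pi/7) + 2*exp(4*I*pi/7)|^2 + 1*|1 + exp(-4*I*pi/7) + exp(6*I*pi/7) + 2*exp(2*I*pi/7) + 2*exp(4*I*pi/7)|^2]
  = (1/7)[(49) + (11 + 8*exp(-2*I*pi/7) + 6*exp(-4*I*pi/7) + 5*exp(-6*I*pi/7) + 5*exp(6*I*pi/7) + 6*exp(4*I*pi/7) + 8*exp(2*I*pi/7)) + (11 + 8*exp(-4*I*pi/7) + 5*exp(-2*I*pi/7) + 6*exp(-6*I*pi/7) + 6*exp(6*I*pi/7) + 5*exp(2*I*pi/7) + 8*exp(4*I*pi/7)) + (11 + 5*exp(-4*I*pi/7) + 6*exp(-2*I*pi/7) + 8*exp(-6*I*pi/7) + 8*exp(6*I*pi/7) + 6*exp(2*I*pi/7) + 5*exp(4*I*pi/7)) + (11 + 5*exp(-4*I*pi/7) + 6*exp(-2*I*pi/7) + 8*exp(-6*I*pi/7) + 8*exp(6*I*pi/7) + 6*exp(2*I*pi/7) + 5*exp(4*I*pi/7)) + (11 + 8*exp(-4*I*pi/7) + 5*exp(-2*I*pi/7) + 6*exp(-6*I*pi/7) + 6*exp(6*I*pi/7) + 5*exp(2*I*pi/7) + 8*exp(4*I*pi/7)) + (11 + 8*exp(-2*I*pi/7) + 6*exp(-4*I*pi/7) + 5*exp(-6*I*pi/7) + 5*exp(6*I*pi/7) + 6*exp(4*I*pi/7) + 8*exp(2*I*pi/7))] = 77/7 = 11.
(Exp terms are combined using exp(i*s)*conj(exp(i*t)) = exp(i*(s-t)), and sums of them are collapsed using the identity that for every m > 1 the m distinct m-th roots of unity sum to 0, e.g. 1 + exp(2*I*pi/3) + exp(-2*I*pi/3) = 0.)
A character is irreducible iff <chi, chi> = 1, so this representation is reducible.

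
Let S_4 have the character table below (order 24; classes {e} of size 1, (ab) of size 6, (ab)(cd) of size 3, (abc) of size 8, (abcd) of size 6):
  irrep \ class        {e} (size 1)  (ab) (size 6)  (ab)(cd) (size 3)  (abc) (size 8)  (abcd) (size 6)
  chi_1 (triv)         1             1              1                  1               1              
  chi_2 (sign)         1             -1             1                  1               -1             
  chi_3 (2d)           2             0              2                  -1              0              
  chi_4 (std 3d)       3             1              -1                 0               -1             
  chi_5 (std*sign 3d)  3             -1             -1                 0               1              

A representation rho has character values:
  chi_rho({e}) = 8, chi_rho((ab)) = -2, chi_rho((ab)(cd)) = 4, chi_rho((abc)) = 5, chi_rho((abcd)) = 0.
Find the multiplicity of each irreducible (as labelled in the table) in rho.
Multiplicities: chi_1: 2, chi_2: 3, chi_3: 0, chi_4: 0, chi_5: 1.

Derivation: Use <chi_rho, chi> = (1/|G|) sum_C |C| * chi_rho(C) * conj(chi(C)) with |G| = 24 for each irreducible chi in the table:
  <chi_rho, chi_1> = (1/24)[1*(8)*conj(1) + 6*(-2)*conj(1) + 3*(4)*conj(1) + 8*(5)*conj(1) + 6*(0)*conj(1)]
      = (1/24)[(8) + (-12) + (12) + (40) + (0)] = 48/24 = 2
  <chi_rho, chi_2> = (1/24)[1*(8)*conj(1) + 6*(-2)*conj(-1) + 3*(4)*conj(1) + 8*(5)*conj(1) + 6*(0)*conj(-1)]
      = (1/24)[(8) + (12) + (12) + (40) + (0)] = 72/24 = 3
  <chi_rho, chi_3> = (1/24)[1*(8)*conj(2) + 6*(-2)*conj(0) + 3*(4)*conj(2) + 8*(5)*conj(-1) + 6*(0)*conj(0)]
      = (1/24)[(16) + (0) + (24) + (-40) + (0)] = 0/24 = 0
  <chi_rho, chi_4> = (1/24)[1*(8)*conj(3) + 6*(-2)*conj(1) + 3*(4)*conj(-1) + 8*(5)*conj(0) + 6*(0)*conj(-1)]
      = (1/24)[(24) + (-12) + (-12) + (0) + (0)] = 0/24 = 0
  <chi_rho, chi_5> = (1/24)[1*(8)*conj(3) + 6*(-2)*conj(-1) + 3*(4)*conj(-1) + 8*(5)*conj(0) + 6*(0)*conj(1)]
      = (1/24)[(24) + (12) + (-12) + (0) + (0)] = 24/24 = 1
Dimension check: dim(rho) = sum (mult * dim) = 2*1 + 3*1 + 0*2 + 0*3 + 1*3 = 8 = chi_rho(e) = 8.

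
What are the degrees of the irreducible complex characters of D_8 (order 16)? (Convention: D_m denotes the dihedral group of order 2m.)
Dimensions: 1, 1, 1, 1, 2, 2, 2

Explanation: There are 7 irreducibles (= number of conjugacy classes). Their dimensions d_i satisfy sum d_i^2 = |G| = 16: 1 + 1 + 1 + 1 + 4 + 4 + 4 = 16.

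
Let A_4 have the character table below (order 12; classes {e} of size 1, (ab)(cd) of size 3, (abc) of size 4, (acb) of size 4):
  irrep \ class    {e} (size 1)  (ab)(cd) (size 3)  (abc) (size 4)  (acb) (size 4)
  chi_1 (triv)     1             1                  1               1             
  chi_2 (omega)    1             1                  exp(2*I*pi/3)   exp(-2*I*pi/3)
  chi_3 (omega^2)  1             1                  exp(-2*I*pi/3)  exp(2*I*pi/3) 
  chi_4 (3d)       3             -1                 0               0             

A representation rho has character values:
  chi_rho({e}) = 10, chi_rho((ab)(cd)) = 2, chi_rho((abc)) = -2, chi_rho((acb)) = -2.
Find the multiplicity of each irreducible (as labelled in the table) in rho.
Multiplicities: chi_1: 0, chi_2: 2, chi_3: 2, chi_4: 2.

Argument: Use <chi_rho, chi> = (1/|G|) sum_C |C| * chi_rho(C) * conj(chi(C)) with |G| = 12 for each irreducible chi in the table:
  <chi_rho, chi_1> = (1/12)[1*(10)*conj(1) + 3*(2)*conj(1) + 4*(-2)*conj(1) + 4*(-2)*conj(1)]
      = (1/12)[(10) + (6) + (-8) + (-8)] = 0/12 = 0
  <chi_rho, chi_2> = (1/12)[1*(10)*conj(1) + 3*(2)*conj(1) + 4*(-2)*conj(exp(2*I*pi/3)) + 4*(-2)*conj(exp(-2*I*pi/3))]
      = (1/12)[(10) + (6) + (8 + 8*exp(2*I*pi/3)) + (8 + 8*exp(-2*I*pi/3))] = 24/12 = 2
  <chi_rho, chi_3> = (1/12)[1*(10)*conj(1) + 3*(2)*conj(1) + 4*(-2)*conj(exp(-2*I*pi/3)) + 4*(-2)*conj(exp(2*I*pi/3))]
      = (1/12)[(10) + (6) + (8 + 8*exp(-2*I*pi/3)) + (8 + 8*exp(2*I*pi/3))] = 24/12 = 2
  <chi_rho, chi_4> = (1/12)[1*(10)*conj(3) + 3*(2)*conj(-1) + 4*(-2)*conj(0) + 4*(-2)*conj(0)]
      = (1/12)[(30) + (-6) + (0) + (0)] = 24/12 = 2
(Exp terms are combined using exp(i*s)*conj(exp(i*t)) = exp(i*(s-t)), and sums of them are collapsed using the identity that for every m > 1 the m distinct m-th roots of unity sum to 0, e.g. 1 + exp(2*I*pi/3) + exp(-2*I*pi/3) = 0.)
Dimension check: dim(rho) = sum (mult * dim) = 0*1 + 2*1 + 2*1 + 2*3 = 10 = chi_rho(e) = 10.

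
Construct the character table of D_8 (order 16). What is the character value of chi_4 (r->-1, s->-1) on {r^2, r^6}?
Conjugacy classes: {e} of size 1, {r^4} of size 1, {r^1, r^7} of size 2, {r^2, r^6} of size 2, {r^3, r^5} of size 2, {s, sr^2, ...} of size 4, {sr, sr^3, ...} of size 4.
Character table:
  irrep \ class              {e} (size 1)  {r^4} (size 1)  {r^1, r^7} (size 2)  {r^2, r^6} (size 2)  {r^3, r^5} (size 2)  {s, sr^2, ...} (size 4)  {sr, sr^3, ...} (size 4)
  chi_1 (triv)               1             1               1                    1                    1                    1                        1                       
  chi_2 (sign: r->1, s->-1)  1             1               1                    1                    1                    -1                       -1                      
  chi_3 (r->-1, s->1)        1             1               -1                   1                    -1                   1                        -1                      
  chi_4 (r->-1, s->-1)       1             1               -1                   1                    -1                   -1                       1                       
  chi_5 (2d, j=1)            2             -2              sqrt(2)              0                    -sqrt(2)             0                        0                       
  chi_6 (2d, j=2)            2             2               0                    -2                   0                    0                        0                       
  chi_7 (2d, j=3)            2             -2              -sqrt(2)             0                    sqrt(2)              0                        0                       

Spot check: chi_4 (r->-1, s->-1) on {r^2, r^6} = 1.

D_8 has order 2*8 = 16 with 7 conjugacy classes, hence 7 irreducibles. Sum of squared dims 1 + 1 + 1 + 1 + 4 + 4 + 4 = 16 = |G|. Linear characters come from the abelianisation; the 2-dimensional irreps have character r^k -> 2*cos(2*pi*j*k/8), reflections -> 0.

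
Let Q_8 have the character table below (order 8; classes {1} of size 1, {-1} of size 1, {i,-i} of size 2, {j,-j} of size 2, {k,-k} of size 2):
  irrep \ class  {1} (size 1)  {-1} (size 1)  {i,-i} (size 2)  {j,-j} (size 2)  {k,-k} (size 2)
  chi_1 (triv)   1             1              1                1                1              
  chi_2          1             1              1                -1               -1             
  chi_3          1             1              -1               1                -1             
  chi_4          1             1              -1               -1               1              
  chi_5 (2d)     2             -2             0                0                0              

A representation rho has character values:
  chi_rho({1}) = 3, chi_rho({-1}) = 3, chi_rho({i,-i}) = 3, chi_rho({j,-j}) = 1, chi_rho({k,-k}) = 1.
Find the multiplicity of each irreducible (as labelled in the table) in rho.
Multiplicities: chi_1: 2, chi_2: 1, chi_3: 0, chi_4: 0, chi_5: 0.

Derivation: Use <chi_rho, chi> = (1/|G|) sum_C |C| * chi_rho(C) * conj(chi(C)) with |G| = 8 for each irreducible chi in the table:
  <chi_rho, chi_1> = (1/8)[1*(3)*conj(1) + 1*(3)*conj(1) + 2*(3)*conj(1) + 2*(1)*conj(1) + 2*(1)*conj(1)]
      = (1/8)[(3) + (3) + (6) + (2) + (2)] = 16/8 = 2
  <chi_rho, chi_2> = (1/8)[1*(3)*conj(1) + 1*(3)*conj(1) + 2*(3)*conj(1) + 2*(1)*conj(-1) + 2*(1)*conj(-1)]
      = (1/8)[(3) + (3) + (6) + (-2) + (-2)] = 8/8 = 1
  <chi_rho, chi_3> = (1/8)[1*(3)*conj(1) + 1*(3)*conj(1) + 2*(3)*conj(-1) + 2*(1)*conj(1) + 2*(1)*conj(-1)]
      = (1/8)[(3) + (3) + (-6) + (2) + (-2)] = 0/8 = 0
  <chi_rho, chi_4> = (1/8)[1*(3)*conj(1) + 1*(3)*conj(1) + 2*(3)*conj(-1) + 2*(1)*conj(-1) + 2*(1)*conj(1)]
      = (1/8)[(3) + (3) + (-6) + (-2) + (2)] = 0/8 = 0
  <chi_rho, chi_5> = (1/8)[1*(3)*conj(2) + 1*(3)*conj(-2) + 2*(3)*conj(0) + 2*(1)*conj(0) + 2*(1)*conj(0)]
      = (1/8)[(6) + (-6) + (0) + (0) + (0)] = 0/8 = 0
Dimension check: dim(rho) = sum (mult * dim) = 2*1 + 1*1 + 0*1 + 0*1 + 0*2 = 3 = chi_rho(e) = 3.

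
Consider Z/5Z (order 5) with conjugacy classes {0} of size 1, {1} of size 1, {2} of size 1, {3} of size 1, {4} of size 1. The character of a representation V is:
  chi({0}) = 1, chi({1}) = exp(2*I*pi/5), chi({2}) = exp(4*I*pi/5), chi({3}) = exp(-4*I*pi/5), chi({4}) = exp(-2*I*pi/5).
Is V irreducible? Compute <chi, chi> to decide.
Irreducible: <chi, chi> = 1.

Working: <chi, chi> = (1/|G|) sum_C |C| * |chi(C)|^2 = (1/5)[1*|1|^2 + 1*|exp(2*I*pi/5)|^2 + 1*|exp(4*I*pi/5)|^2 + 1*|exp(-4*I*pi/5)|^2 + 1*|exp(-2*I*pi/5)|^2]
  = (1/5)[(1) + (1) + (1) + (1) + (1)] = 5/5 = 1.
(Exp terms are combined using exp(i*s)*conj(exp(i*t)) = exp(i*(s-t)), and sums of them are collapsed using the identity that for every m > 1 the m distinct m-th roots of unity sum to 0, e.g. 1 + exp(2*I*pi/3) + exp(-2*I*pi/3) = 0.)
A character is irreducible iff <chi, chi> = 1, so this representation is irreducible.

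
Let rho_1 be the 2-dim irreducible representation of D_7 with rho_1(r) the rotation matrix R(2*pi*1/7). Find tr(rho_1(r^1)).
chi_{rho_1}(r^1) = 2*cos(2*pi*1*1/7) = 2*cos(2*pi/7)

Justification: rho_1(r^1) is rotation by angle 2*pi*1*1/7, whose trace is 2*cos(2*pi*1*1/7) = 2*cos(2*pi/7).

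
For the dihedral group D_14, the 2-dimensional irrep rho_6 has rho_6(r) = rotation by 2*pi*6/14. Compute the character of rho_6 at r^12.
chi_{rho_6}(r^12) = 2*cos(2*pi*6*12/14) = 2*cos(72*pi/7)

Reasoning: rho_6(r^12) is rotation by angle 2*pi*6*12/14, whose trace is 2*cos(2*pi*6*12/14) = 2*cos(72*pi/7).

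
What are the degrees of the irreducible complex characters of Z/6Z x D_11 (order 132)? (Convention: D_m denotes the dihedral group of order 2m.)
Dimensions: 1, 1, 1, 1, 1, 1, 1, 1, 1, 1, 1, 1, 2, 2, 2, 2, 2, 2, 2, 2, 2, 2, 2, 2, 2, 2, 2, 2, 2, 2, 2, 2, 2, 2, 2, 2, 2, 2, 2, 2, 2, 2

Derivation: There are 42 irreducibles (= number of conjugacy classes). Their dimensions d_i satisfy sum d_i^2 = |G| = 132: 1 + 1 + 1 + 1 + 1 + 1 + 1 + 1 + 1 + 1 + 1 + 1 + 4 + 4 + 4 + 4 + 4 + 4 + 4 + 4 + 4 + 4 + 4 + 4 + 4 + 4 + 4 + 4 + 4 + 4 + 4 + 4 + 4 + 4 + 4 + 4 + 4 + 4 + 4 + 4 + 4 + 4 = 132. (For the product with Z/6Z: each of the 6 1-dim characters of Z/6Z tensors with each irrep of D_11, giving 6 copies of each D_11-dimension.)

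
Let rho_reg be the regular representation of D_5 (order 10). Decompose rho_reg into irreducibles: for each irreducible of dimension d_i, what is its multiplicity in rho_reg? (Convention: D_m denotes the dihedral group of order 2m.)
Each irreducible V_i of dimension d_i appears with multiplicity d_i, i.e. rho_reg = (direct sum over all irreducibles V_i) d_i V_i. The irreducible dimensions for D_5 are 1, 1, 2, 2: 2 irreducibles of dimension 1, each with multiplicity 1; 2 irreducibles of dimension 2, each with multiplicity 2. Total dimension 2*1*1 + 2*2*2 = 10 = |G|.

Details: General theorem: in the regular representation of a finite group G, each irreducible appears with multiplicity equal to its dimension. Check: dim(rho_reg) = sum d_i^2 = 1 + 1 + 4 + 4 = 10 = |G|.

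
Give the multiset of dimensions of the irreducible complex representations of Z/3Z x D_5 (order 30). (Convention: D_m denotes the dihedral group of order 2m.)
Dimensions: 1, 1, 1, 1, 1, 1, 2, 2, 2, 2, 2, 2

Argument: There are 12 irreducibles (= number of conjugacy classes). Their dimensions d_i satisfy sum d_i^2 = |G| = 30: 1 + 1 + 1 + 1 + 1 + 1 + 4 + 4 + 4 + 4 + 4 + 4 = 30. (For the product with Z/3Z: each of the 3 1-dim characters of Z/3Z tensors with each irrep of D_5, giving 3 copies of each D_5-dimension.)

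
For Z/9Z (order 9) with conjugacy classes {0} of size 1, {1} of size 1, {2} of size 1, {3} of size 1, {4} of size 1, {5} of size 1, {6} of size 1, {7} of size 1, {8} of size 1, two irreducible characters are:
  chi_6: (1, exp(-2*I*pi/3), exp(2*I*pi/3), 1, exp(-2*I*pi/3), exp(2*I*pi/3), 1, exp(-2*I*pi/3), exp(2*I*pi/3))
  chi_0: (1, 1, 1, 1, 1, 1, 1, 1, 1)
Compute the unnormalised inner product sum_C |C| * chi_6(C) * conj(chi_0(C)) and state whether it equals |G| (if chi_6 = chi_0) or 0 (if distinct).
Sum = 0; so <chi_6, chi_0> = 0 (distinct irreducibles are orthogonal).

Argument: Compute term by term over conjugacy classes (|C| * chi_6(C) * conj(chi_0(C))):
  1*(1)*conj(1) + 1*(exp(-2*I*pi/3))*conj(1) + 1*(exp(2*I*pi/3))*conj(1) + 1*(1)*conj(1) + 1*(exp(-2*I*pi/3))*conj(1) + 1*(exp(2*I*pi/3))*conj(1) + 1*(1)*conj(1) + 1*(exp(-2*I*pi/3))*conj(1) + 1*(exp(2*I*pi/3))*conj(1)
  = (1) + (exp(-2*I*pi/3)) + (exp(2*I*pi/3)) + (1) + (exp(-2*I*pi/3)) + (exp(2*I*pi/3)) + (1) + (exp(-2*I*pi/3)) + (exp(2*I*pi/3))
  = 0.
(Exp terms are combined using exp(i*s)*conj(exp(i*t)) = exp(i*(s-t)), and sums of them are collapsed using the identity that for every m > 1 the m distinct m-th roots of unity sum to 0, e.g. 1 + exp(2*I*pi/3) + exp(-2*I*pi/3) = 0.)
Dividing by |G| = 9 gives 0/9 = 0, matching the row-orthogonality relation <chi_6, chi_0> = [chi_6 = chi_0].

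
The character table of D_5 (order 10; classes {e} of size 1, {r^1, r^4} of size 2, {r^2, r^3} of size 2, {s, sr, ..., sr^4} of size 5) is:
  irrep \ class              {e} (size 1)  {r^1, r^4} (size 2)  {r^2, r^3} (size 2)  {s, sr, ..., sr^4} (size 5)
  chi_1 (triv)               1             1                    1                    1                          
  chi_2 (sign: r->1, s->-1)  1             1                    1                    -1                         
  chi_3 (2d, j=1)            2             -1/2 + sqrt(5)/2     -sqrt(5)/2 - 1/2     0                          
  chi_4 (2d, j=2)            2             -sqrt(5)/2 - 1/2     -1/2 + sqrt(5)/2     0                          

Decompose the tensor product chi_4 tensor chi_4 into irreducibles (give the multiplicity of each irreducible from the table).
chi_4 tensor chi_4 = chi_1 + chi_2 + chi_3 (all other irreducibles have multiplicity 0).

Justification: The character of a tensor product is the pointwise product (chi_4 * chi_4)(C) = chi_4(C) * chi_4(C):
  {e}: (2)*(2), {r^1, r^4}: (-sqrt(5)/2 - 1/2)*(-sqrt(5)/2 - 1/2), {r^2, r^3}: (-1/2 + sqrt(5)/2)*(-1/2 + sqrt(5)/2), {s, sr, ..., sr^4}: (0)*(0)
so (chi_4 * chi_4) takes values
  {e} -> 4, {r^1, r^4} -> sqrt(5)/2 + 3/2, {r^2, r^3} -> 3/2 - sqrt(5)/2, {s, sr, ..., sr^4} -> 0.
Now take the inner product of this character with each irreducible chi from the table, <chi_4*chi_4, chi> = (1/10) sum_C |C| (chi_4*chi_4)(C) conj(chi(C)):
  <chi_4*chi_4, chi_1> = (1/10)[1*(4)*conj(1) + 2*(sqrt(5)/2 + 3/2)*conj(1) + 2*(3/2 - sqrt(5)/2)*conj(1) + 5*(0)*conj(1)]
      = (1/10)[(4) + (sqrt(5) + 3) + (3 - sqrt(5)) + (0)] = 10/10 = 1
  <chi_4*chi_4, chi_2> = (1/10)[1*(4)*conj(1) + 2*(sqrt(5)/2 + 3/2)*conj(1) + 2*(3/2 - sqrt(5)/2)*conj(1) + 5*(0)*conj(-1)]
      = (1/10)[(4) + (sqrt(5) + 3) + (3 - sqrt(5)) + (0)] = 10/10 = 1
  <chi_4*chi_4, chi_3> = (1/10)[1*(4)*conj(2) + 2*(sqrt(5)/2 + 3/2)*conj(-1/2 + sqrt(5)/2) + 2*(3/2 - sqrt(5)/2)*conj(-sqrt(5)/2 - 1/2) + 5*(0)*conj(0)]
      = (1/10)[(8) + (1 + sqrt(5)) + (1 - sqrt(5)) + (0)] = 10/10 = 1
  <chi_4*chi_4, chi_4> = (1/10)[1*(4)*conj(2) + 2*(sqrt(5)/2 + 3/2)*conj(-sqrt(5)/2 - 1/2) + 2*(3/2 - sqrt(5)/2)*conj(-1/2 + sqrt(5)/2) + 5*(0)*conj(0)]
      = (1/10)[(8) + (-2*sqrt(5) - 4) + (-4 + 2*sqrt(5)) + (0)] = 0/10 = 0
Hence the multiplicities are chi_1: 1, chi_2: 1, chi_3: 1. Dimension check: dim(chi_4)*dim(chi_4) = 2*2 = 4 and sum (mult * dim) = 1*1 + 1*1 + 1*2 = 4.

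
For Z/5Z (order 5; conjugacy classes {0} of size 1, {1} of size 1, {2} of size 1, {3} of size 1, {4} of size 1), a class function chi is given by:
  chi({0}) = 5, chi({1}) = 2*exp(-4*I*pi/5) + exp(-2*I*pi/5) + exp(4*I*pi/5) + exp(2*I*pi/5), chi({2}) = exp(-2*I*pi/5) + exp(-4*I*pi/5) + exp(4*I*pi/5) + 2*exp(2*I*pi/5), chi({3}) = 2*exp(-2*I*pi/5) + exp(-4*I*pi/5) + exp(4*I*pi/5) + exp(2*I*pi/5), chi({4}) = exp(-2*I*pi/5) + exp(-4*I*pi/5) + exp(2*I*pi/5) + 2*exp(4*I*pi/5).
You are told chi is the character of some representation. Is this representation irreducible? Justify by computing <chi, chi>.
Not irreducible (reducible): <chi, chi> = 7 > 1.

<chi, chi> = (1/|G|) sum_C |C| * |chi(C)|^2 = (1/5)[1*|5|^2 + 1*|2*exp(-4*I*pi/5) + exp(-2*I*pi/5) + exp(4*I*pi/5) + exp(2*I*pi/5)|^2 + 1*|exp(-2*I*pi/5) + exp(-4*I*pi/5) + exp(4*I*pi/5) + 2*exp(2*I*pi/5)|^2 + 1*|2*exp(-2*I*pi/5) + exp(-4*I*pi/5) + exp(4*I*pi/5) + exp(2*I*pi/5)|^2 + 1*|exp(-2*I*pi/5) + exp(-4*I*pi/5) + exp(2*I*pi/5) + 2*exp(4*I*pi/5)|^2]
  = (1/5)[(25) + (7 + 5*exp(-2*I*pi/5) + 4*exp(-4*I*pi/5) + 4*exp(4*I*pi/5) + 5*exp(2*I*pi/5)) + (7 + 4*exp(-2*I*pi/5) + 5*exp(-4*I*pi/5) + 5*exp(4*I*pi/5) + 4*exp(2*I*pi/5)) + (7 + 4*exp(-2*I*pi/5) + 5*exp(-4*I*pi/5) + 5*exp(4*I*pi/5) + 4*exp(2*I*pi/5)) + (7 + 5*exp(-2*I*pi/5) + 4*exp(-4*I*pi/5) + 4*exp(4*I*pi/5) + 5*exp(2*I*pi/5))] = 35/5 = 7.
(Exp terms are combined using exp(i*s)*conj(exp(i*t)) = exp(i*(s-t)), and sums of them are collapsed using the identity that for every m > 1 the m distinct m-th roots of unity sum to 0, e.g. 1 + exp(2*I*pi/3) + exp(-2*I*pi/3) = 0.)
A character is irreducible iff <chi, chi> = 1, so this representation is reducible.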